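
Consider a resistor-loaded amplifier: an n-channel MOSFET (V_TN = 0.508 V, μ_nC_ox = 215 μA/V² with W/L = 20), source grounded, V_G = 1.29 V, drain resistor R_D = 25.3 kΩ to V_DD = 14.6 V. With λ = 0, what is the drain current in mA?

V_GS = V_G = 1.29 V, so V_ov = 1.29 − 0.508 = 0.782 V.
k_n = μ_nC_ox · (W/L) = 4.3 mA/V².
Assume saturation: I_D = ½ k_n V_ov² = 0.5 × 4.3 × 0.782² = 1.31 mA, giving V_DS = V_DD − I_D R_D = 14.6 − 1.31 × 25.3 = -18.7 V.
But -18.7 V < V_ov = 0.782 V, so the device is actually in triode.
In triode I_D = k_n[V_ov V_DS − ½ V_DS²] and I_D = (V_DD − V_DS)/R_D. Equating: 54.4 V_DS² − 86.07 V_DS + 14.6 = 0, giving V_DS = 0.193 V (the root below V_ov).
I_D = (14.6 − 0.193) / 25.3 = 0.569 mA.

I_D = 0.569 mA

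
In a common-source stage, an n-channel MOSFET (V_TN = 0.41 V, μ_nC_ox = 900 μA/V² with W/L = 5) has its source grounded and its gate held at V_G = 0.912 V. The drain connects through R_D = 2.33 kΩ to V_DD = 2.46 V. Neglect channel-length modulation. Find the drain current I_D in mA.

V_GS = V_G = 0.912 V, so V_ov = 0.912 − 0.41 = 0.502 V.
k_n = μ_nC_ox · (W/L) = 4.5 mA/V².
Assume saturation: I_D = ½ k_n V_ov² = 0.5 × 4.5 × 0.502² = 0.567 mA, giving V_DS = V_DD − I_D R_D = 2.46 − 0.567 × 2.33 = 1.14 V.
V_DS = 1.14 V ≥ V_ov = 0.502 V, confirming saturation.

I_D = 0.567 mA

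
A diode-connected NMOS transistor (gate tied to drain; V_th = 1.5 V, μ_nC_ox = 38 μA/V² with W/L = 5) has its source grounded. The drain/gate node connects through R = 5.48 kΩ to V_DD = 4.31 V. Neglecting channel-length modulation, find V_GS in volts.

With gate tied to drain, V_GS = V_DS ≥ V_GS − V_th, so the device is in saturation.
k_n = μ_nC_ox · (W/L) = 0.19 mA/V².
KCL at the drain: ½ k_n (V_GS − V_th)² = (V_DD − V_GS)/R.
Let x = V_GS − 1.5. Then 0.521 x² + x − 2.81 = 0, giving x = 1.55 V (positive root), so V_GS = 3.05 V.
I_D = (V_DD − V_GS)/R = (4.31 − 3.05) / 5.48 = 0.229 mA.

V_GS = 3.05 V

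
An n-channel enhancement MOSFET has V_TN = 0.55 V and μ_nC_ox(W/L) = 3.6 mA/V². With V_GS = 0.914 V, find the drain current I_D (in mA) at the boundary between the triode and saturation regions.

At the boundary V_DS = V_ov = V_GS − V_TN = 0.914 − 0.55 = 0.364 V.
I_D = ½ k_n V_ov² = 0.5 × 3.6 × 0.364² = 0.238 mA.

I_D = 0.238 mA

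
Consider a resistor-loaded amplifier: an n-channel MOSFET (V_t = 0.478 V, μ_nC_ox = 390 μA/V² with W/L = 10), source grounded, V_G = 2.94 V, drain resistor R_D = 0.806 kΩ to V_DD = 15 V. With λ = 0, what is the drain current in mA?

I_D = 11.8 mA

V_GS = V_G = 2.94 V, so V_ov = 2.94 − 0.478 = 2.46 V.
k_n = μ_nC_ox · (W/L) = 3.9 mA/V².
Assume saturation: I_D = ½ k_n V_ov² = 0.5 × 3.9 × 2.46² = 11.8 mA, giving V_DS = V_DD − I_D R_D = 15 − 11.8 × 0.806 = 5.47 V.
V_DS = 5.47 V ≥ V_ov = 2.46 V, confirming saturation.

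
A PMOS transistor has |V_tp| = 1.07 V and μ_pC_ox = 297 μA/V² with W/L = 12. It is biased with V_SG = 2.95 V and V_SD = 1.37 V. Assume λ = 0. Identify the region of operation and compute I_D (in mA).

k_p = μ_pC_ox · (W/L) = 3.564 mA/V².
V_ov = V_SG − |V_tp| = 2.95 − 1.07 = 1.88 V.
Since V_SD = 1.37 V < V_ov = 1.88 V, the device is in the triode region.
I_D = k_p [V_ov · V_SD − ½ V_SD²] = 3.564 × [1.88 × 1.37 − 0.5 × 1.37²] = 5.83 mA.

Triode; I_D = 5.83 mA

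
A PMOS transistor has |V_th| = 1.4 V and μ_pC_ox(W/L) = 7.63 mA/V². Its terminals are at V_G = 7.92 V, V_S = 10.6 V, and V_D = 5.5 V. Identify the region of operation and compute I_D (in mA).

V_SG = V_S − V_G = 10.6 − 7.92 = 2.68 V; V_SD = V_S − V_D = 10.6 − 5.5 = 5.1 V.
V_ov = V_SG − |V_th| = 2.68 − 1.4 = 1.28 V.
Since V_SD = 5.1 V ≥ V_ov = 1.28 V, the device is in saturation.
I_D = ½ k_p V_ov² = 0.5 × 7.63 × 1.28² = 6.25 mA.

Saturation; I_D = 6.25 mA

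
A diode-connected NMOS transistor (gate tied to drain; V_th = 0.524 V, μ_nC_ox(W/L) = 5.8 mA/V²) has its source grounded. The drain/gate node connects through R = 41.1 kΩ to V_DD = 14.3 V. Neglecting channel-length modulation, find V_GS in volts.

With gate tied to drain, V_GS = V_DS ≥ V_GS − V_th, so the device is in saturation.
KCL at the drain: ½ k_n (V_GS − V_th)² = (V_DD − V_GS)/R.
Let x = V_GS − 0.524. Then 119 x² + x − 13.78 = 0, giving x = 0.336 V (positive root), so V_GS = 0.86 V.
I_D = (V_DD − V_GS)/R = (14.3 − 0.86) / 41.1 = 0.327 mA.

V_GS = 0.860 V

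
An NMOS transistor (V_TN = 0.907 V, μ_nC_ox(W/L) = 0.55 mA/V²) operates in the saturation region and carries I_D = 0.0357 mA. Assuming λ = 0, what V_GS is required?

In saturation I_D = ½ k_n (V_GS − V_TN)², so V_GS − V_TN = √(2 I_D / k_n) = √(2 × 0.0357 / 0.55) = 0.36 V.
V_GS = 0.907 + 0.36 = 1.27 V.

V_GS = 1.27 V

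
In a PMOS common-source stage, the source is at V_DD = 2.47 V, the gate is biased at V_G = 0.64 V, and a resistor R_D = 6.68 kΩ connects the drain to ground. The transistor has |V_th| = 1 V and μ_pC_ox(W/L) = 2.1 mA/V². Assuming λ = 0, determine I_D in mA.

V_SG = V_DD − V_G = 2.47 − 0.64 = 1.83 V, so V_ov = 1.83 − 1 = 0.83 V.
Assume saturation: I_D = ½ k_p V_ov² = 0.5 × 2.1 × 0.83² = 0.723 mA, giving V_SD = V_DD − I_D R_D = 2.47 − 0.723 × 6.68 = -2.36 V.
But -2.36 V < V_ov = 0.83 V, so the device is actually in triode.
In triode I_D = k_p[V_ov V_SD − ½ V_SD²] and I_D = (V_DD − V_SD)/R_D. Equating: 7.01 V_SD² − 12.64 V_SD + 2.47 = 0, giving V_SD = 0.223 V (the root below V_ov).
I_D = (2.47 − 0.223) / 6.68 = 0.336 mA.

I_D = 0.336 mA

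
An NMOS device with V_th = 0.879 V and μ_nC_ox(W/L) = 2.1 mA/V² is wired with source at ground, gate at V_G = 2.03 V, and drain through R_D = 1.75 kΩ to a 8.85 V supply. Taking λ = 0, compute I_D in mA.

I_D = 1.39 mA

V_GS = V_G = 2.03 V, so V_ov = 2.03 − 0.879 = 1.15 V.
Assume saturation: I_D = ½ k_n V_ov² = 0.5 × 2.1 × 1.15² = 1.39 mA, giving V_DS = V_DD − I_D R_D = 8.85 − 1.39 × 1.75 = 6.42 V.
V_DS = 6.42 V ≥ V_ov = 1.15 V, confirming saturation.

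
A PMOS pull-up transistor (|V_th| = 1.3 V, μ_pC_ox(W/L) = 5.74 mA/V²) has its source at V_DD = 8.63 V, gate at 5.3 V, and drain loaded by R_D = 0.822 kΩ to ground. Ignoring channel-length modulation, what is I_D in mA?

I_D = 9.19 mA

V_SG = V_DD − V_G = 8.63 − 5.3 = 3.33 V, so V_ov = 3.33 − 1.3 = 2.03 V.
Assume saturation: I_D = ½ k_p V_ov² = 0.5 × 5.74 × 2.03² = 11.8 mA, giving V_SD = V_DD − I_D R_D = 8.63 − 11.8 × 0.822 = -1.09 V.
But -1.09 V < V_ov = 2.03 V, so the device is actually in triode.
In triode I_D = k_p[V_ov V_SD − ½ V_SD²] and I_D = (V_DD − V_SD)/R_D. Equating: 2.36 V_SD² − 10.58 V_SD + 8.63 = 0, giving V_SD = 1.07 V (the root below V_ov).
I_D = (8.63 − 1.07) / 0.822 = 9.19 mA.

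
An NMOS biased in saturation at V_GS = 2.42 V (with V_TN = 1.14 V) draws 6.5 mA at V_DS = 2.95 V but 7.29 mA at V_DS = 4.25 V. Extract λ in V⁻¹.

With V_GS fixed, I_D ∝ (1 + λ V_DS) in saturation, so I_D2/I_D1 = (1 + λ V_DS2)/(1 + λ V_DS1).
7.29/6.5 = 1.122 = (1 + 4.25 λ)/(1 + 2.95 λ).
Solving: λ (I_D1 V_DS2 − I_D2 V_DS1) = I_D2 − I_D1, so λ = (7.29 − 6.5) / (6.5 × 4.25 − 7.29 × 2.95) = 0.79 / 6.12 = 0.129 V⁻¹.

λ = 0.129 V⁻¹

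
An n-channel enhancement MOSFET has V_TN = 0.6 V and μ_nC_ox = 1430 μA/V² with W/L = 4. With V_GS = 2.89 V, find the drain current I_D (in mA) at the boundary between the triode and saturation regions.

At the boundary V_DS = V_ov = V_GS − V_TN = 2.89 − 0.6 = 2.29 V.
k_n = μ_nC_ox · (W/L) = 5.72 mA/V².
I_D = ½ k_n V_ov² = 0.5 × 5.72 × 2.29² = 15 mA.

I_D = 15.0 mA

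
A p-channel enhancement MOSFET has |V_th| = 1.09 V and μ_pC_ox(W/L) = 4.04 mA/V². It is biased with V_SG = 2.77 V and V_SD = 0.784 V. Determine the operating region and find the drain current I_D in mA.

V_ov = V_SG − |V_th| = 2.77 − 1.09 = 1.68 V.
Since V_SD = 0.784 V < V_ov = 1.68 V, the device is in the triode region.
I_D = k_p [V_ov · V_SD − ½ V_SD²] = 4.04 × [1.68 × 0.784 − 0.5 × 0.784²] = 4.08 mA.

Triode; I_D = 4.08 mA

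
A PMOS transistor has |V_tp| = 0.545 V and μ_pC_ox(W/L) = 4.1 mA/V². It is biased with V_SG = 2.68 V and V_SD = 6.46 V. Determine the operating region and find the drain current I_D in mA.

Saturation; I_D = 9.34 mA

V_ov = V_SG − |V_tp| = 2.68 − 0.545 = 2.14 V.
Since V_SD = 6.46 V ≥ V_ov = 2.14 V, the device is in saturation.
I_D = ½ k_p V_ov² = 0.5 × 4.1 × 2.14² = 9.34 mA.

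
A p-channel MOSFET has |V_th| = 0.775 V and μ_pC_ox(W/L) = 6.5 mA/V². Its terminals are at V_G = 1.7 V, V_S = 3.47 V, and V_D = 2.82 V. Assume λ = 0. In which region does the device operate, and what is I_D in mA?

Triode; I_D = 2.83 mA

V_SG = V_S − V_G = 3.47 − 1.7 = 1.77 V; V_SD = V_S − V_D = 3.47 − 2.82 = 0.65 V.
V_ov = V_SG − |V_th| = 1.77 − 0.775 = 0.995 V.
Since V_SD = 0.65 V < V_ov = 0.995 V, the device is in the triode region.
I_D = k_p [V_ov · V_SD − ½ V_SD²] = 6.5 × [0.995 × 0.65 − 0.5 × 0.65²] = 2.83 mA.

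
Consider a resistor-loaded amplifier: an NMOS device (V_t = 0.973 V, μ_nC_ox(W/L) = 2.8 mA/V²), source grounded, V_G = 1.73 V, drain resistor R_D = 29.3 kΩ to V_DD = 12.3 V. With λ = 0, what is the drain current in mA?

I_D = 0.412 mA

V_GS = V_G = 1.73 V, so V_ov = 1.73 − 0.973 = 0.757 V.
Assume saturation: I_D = ½ k_n V_ov² = 0.5 × 2.8 × 0.757² = 0.802 mA, giving V_DS = V_DD − I_D R_D = 12.3 − 0.802 × 29.3 = -11.2 V.
But -11.2 V < V_ov = 0.757 V, so the device is actually in triode.
In triode I_D = k_n[V_ov V_DS − ½ V_DS²] and I_D = (V_DD − V_DS)/R_D. Equating: 41 V_DS² − 63.1 V_DS + 12.3 = 0, giving V_DS = 0.229 V (the root below V_ov).
I_D = (12.3 − 0.229) / 29.3 = 0.412 mA.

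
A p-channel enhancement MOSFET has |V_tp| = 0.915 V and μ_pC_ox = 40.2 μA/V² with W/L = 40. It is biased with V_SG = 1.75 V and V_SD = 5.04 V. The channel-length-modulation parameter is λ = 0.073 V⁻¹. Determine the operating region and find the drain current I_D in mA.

k_p = μ_pC_ox · (W/L) = 1.608 mA/V².
V_ov = V_SG − |V_tp| = 1.75 − 0.915 = 0.835 V.
Since V_SD = 5.04 V ≥ V_ov = 0.835 V, the device is in saturation.
I_D = ½ k_p V_ov² (1 + λ V_SD) = 0.5 × 1.608 × 0.835² × (1 + 0.073 × 5.04) = 0.767 mA.

Saturation; I_D = 0.767 mA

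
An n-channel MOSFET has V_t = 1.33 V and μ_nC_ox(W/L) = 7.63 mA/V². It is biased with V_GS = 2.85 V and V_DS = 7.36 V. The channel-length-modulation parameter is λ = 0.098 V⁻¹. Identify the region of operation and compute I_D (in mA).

V_ov = V_GS − V_t = 2.85 − 1.33 = 1.52 V.
Since V_DS = 7.36 V ≥ V_ov = 1.52 V, the device is in saturation.
I_D = ½ k_n V_ov² (1 + λ V_DS) = 0.5 × 7.63 × 1.52² × (1 + 0.098 × 7.36) = 15.2 mA.

Saturation; I_D = 15.2 mA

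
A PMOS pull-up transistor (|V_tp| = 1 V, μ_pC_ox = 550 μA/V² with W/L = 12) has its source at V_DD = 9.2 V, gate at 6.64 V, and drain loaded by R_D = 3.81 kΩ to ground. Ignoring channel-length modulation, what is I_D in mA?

V_SG = V_DD − V_G = 9.2 − 6.64 = 2.56 V, so V_ov = 2.56 − 1 = 1.56 V.
k_p = μ_pC_ox · (W/L) = 6.6 mA/V².
Assume saturation: I_D = ½ k_p V_ov² = 0.5 × 6.6 × 1.56² = 8.03 mA, giving V_SD = V_DD − I_D R_D = 9.2 − 8.03 × 3.81 = -21.4 V.
But -21.4 V < V_ov = 1.56 V, so the device is actually in triode.
In triode I_D = k_p[V_ov V_SD − ½ V_SD²] and I_D = (V_DD − V_SD)/R_D. Equating: 12.6 V_SD² − 40.23 V_SD + 9.2 = 0, giving V_SD = 0.248 V (the root below V_ov).
I_D = (9.2 − 0.248) / 3.81 = 2.35 mA.

I_D = 2.35 mA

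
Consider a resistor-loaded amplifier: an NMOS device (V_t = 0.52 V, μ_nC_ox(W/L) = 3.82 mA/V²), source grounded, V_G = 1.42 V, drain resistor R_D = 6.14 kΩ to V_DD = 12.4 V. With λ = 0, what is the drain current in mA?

V_GS = V_G = 1.42 V, so V_ov = 1.42 − 0.52 = 0.9 V.
Assume saturation: I_D = ½ k_n V_ov² = 0.5 × 3.82 × 0.9² = 1.55 mA, giving V_DS = V_DD − I_D R_D = 12.4 − 1.55 × 6.14 = 2.9 V.
V_DS = 2.9 V ≥ V_ov = 0.9 V, confirming saturation.

I_D = 1.55 mA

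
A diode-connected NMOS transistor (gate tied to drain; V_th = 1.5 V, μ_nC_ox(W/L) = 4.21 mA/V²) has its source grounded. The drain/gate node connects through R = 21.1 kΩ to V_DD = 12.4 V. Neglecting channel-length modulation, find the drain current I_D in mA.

With gate tied to drain, V_GS = V_DS ≥ V_GS − V_th, so the device is in saturation.
KCL at the drain: ½ k_n (V_GS − V_th)² = (V_DD − V_GS)/R.
Let x = V_GS − 1.5. Then 44.4 x² + x − 10.9 = 0, giving x = 0.484 V (positive root), so V_GS = 1.98 V.
I_D = (V_DD − V_GS)/R = (12.4 − 1.98) / 21.1 = 0.494 mA.

I_D = 0.494 mA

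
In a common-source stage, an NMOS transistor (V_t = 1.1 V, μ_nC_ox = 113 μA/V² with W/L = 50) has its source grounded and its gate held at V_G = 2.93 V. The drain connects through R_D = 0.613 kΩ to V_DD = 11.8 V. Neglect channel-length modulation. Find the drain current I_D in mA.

I_D = 9.46 mA

V_GS = V_G = 2.93 V, so V_ov = 2.93 − 1.1 = 1.83 V.
k_n = μ_nC_ox · (W/L) = 5.65 mA/V².
Assume saturation: I_D = ½ k_n V_ov² = 0.5 × 5.65 × 1.83² = 9.46 mA, giving V_DS = V_DD − I_D R_D = 11.8 − 9.46 × 0.613 = 6 V.
V_DS = 6 V ≥ V_ov = 1.83 V, confirming saturation.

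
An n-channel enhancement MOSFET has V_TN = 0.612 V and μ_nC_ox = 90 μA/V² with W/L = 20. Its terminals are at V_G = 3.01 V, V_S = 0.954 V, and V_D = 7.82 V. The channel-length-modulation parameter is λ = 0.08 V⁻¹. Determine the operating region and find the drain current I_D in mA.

V_GS = V_G − V_S = 3.01 − 0.954 = 2.06 V; V_DS = V_D − V_S = 7.82 − 0.954 = 6.87 V.
k_n = μ_nC_ox · (W/L) = 1.8 mA/V².
V_ov = V_GS − V_TN = 2.06 − 0.612 = 1.44 V.
Since V_DS = 6.87 V ≥ V_ov = 1.44 V, the device is in saturation.
I_D = ½ k_n V_ov² (1 + λ V_DS) = 0.5 × 1.8 × 1.44² × (1 + 0.08 × 6.87) = 2.91 mA.

Saturation; I_D = 2.91 mA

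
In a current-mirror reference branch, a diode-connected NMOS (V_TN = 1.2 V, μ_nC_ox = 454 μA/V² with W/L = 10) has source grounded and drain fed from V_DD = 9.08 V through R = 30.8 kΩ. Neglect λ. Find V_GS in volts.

V_GS = 1.53 V

With gate tied to drain, V_GS = V_DS ≥ V_GS − V_TN, so the device is in saturation.
k_n = μ_nC_ox · (W/L) = 4.54 mA/V².
KCL at the drain: ½ k_n (V_GS − V_TN)² = (V_DD − V_GS)/R.
Let x = V_GS − 1.2. Then 69.9 x² + x − 7.88 = 0, giving x = 0.329 V (positive root), so V_GS = 1.53 V.
I_D = (V_DD − V_GS)/R = (9.08 − 1.53) / 30.8 = 0.245 mA.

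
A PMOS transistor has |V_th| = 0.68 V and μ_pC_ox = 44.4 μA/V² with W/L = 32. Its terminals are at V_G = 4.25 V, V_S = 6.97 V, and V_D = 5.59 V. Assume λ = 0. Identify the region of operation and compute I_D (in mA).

Triode; I_D = 2.65 mA

V_SG = V_S − V_G = 6.97 − 4.25 = 2.72 V; V_SD = V_S − V_D = 6.97 − 5.59 = 1.38 V.
k_p = μ_pC_ox · (W/L) = 1.421 mA/V².
V_ov = V_SG − |V_th| = 2.72 − 0.68 = 2.04 V.
Since V_SD = 1.38 V < V_ov = 2.04 V, the device is in the triode region.
I_D = k_p [V_ov · V_SD − ½ V_SD²] = 1.421 × [2.04 × 1.38 − 0.5 × 1.38²] = 2.65 mA.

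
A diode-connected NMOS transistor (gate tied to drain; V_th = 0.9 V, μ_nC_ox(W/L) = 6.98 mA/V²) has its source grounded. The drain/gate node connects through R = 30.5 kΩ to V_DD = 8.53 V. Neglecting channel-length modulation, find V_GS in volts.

V_GS = 1.16 V

With gate tied to drain, V_GS = V_DS ≥ V_GS − V_th, so the device is in saturation.
KCL at the drain: ½ k_n (V_GS − V_th)² = (V_DD − V_GS)/R.
Let x = V_GS − 0.9. Then 106 x² + x − 7.63 = 0, giving x = 0.263 V (positive root), so V_GS = 1.16 V.
I_D = (V_DD − V_GS)/R = (8.53 − 1.16) / 30.5 = 0.242 mA.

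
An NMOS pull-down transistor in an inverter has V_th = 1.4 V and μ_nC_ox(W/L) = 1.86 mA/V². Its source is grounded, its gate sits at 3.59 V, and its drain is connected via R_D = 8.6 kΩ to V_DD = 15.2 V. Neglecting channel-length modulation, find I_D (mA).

V_GS = V_G = 3.59 V, so V_ov = 3.59 − 1.4 = 2.19 V.
Assume saturation: I_D = ½ k_n V_ov² = 0.5 × 1.86 × 2.19² = 4.46 mA, giving V_DS = V_DD − I_D R_D = 15.2 − 4.46 × 8.6 = -23.2 V.
But -23.2 V < V_ov = 2.19 V, so the device is actually in triode.
In triode I_D = k_n[V_ov V_DS − ½ V_DS²] and I_D = (V_DD − V_DS)/R_D. Equating: 8 V_DS² − 36.03 V_DS + 15.2 = 0, giving V_DS = 0.471 V (the root below V_ov).
I_D = (15.2 − 0.471) / 8.6 = 1.71 mA.

I_D = 1.71 mA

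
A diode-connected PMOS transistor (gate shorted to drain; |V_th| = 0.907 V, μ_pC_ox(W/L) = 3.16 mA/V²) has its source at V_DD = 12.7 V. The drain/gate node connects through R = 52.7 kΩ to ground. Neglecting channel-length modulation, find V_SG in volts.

V_SG = 1.28 V

With gate tied to drain, V_SG = V_SD ≥ V_SG − |V_th|, so the device is in saturation.
KCL at the drain: ½ k_p (V_SG − |V_th|)² = (V_DD − V_SG)/R.
Let x = V_SG − 0.907. Then 83.3 x² + x − 11.79 = 0, giving x = 0.37 V (positive root), so V_SG = 1.28 V.
I_D = (V_DD − V_SG)/R = (12.7 − 1.28) / 52.7 = 0.217 mA.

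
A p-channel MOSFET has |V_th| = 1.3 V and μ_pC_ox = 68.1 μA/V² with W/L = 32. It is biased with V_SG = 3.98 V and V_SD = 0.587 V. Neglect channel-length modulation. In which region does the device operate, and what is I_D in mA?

k_p = μ_pC_ox · (W/L) = 2.179 mA/V².
V_ov = V_SG − |V_th| = 3.98 − 1.3 = 2.68 V.
Since V_SD = 0.587 V < V_ov = 2.68 V, the device is in the triode region.
I_D = k_p [V_ov · V_SD − ½ V_SD²] = 2.179 × [2.68 × 0.587 − 0.5 × 0.587²] = 3.05 mA.

Triode; I_D = 3.05 mA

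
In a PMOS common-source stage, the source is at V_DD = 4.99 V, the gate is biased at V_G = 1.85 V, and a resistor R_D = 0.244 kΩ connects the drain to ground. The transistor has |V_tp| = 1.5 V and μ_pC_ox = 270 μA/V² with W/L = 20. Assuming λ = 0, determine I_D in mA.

V_SG = V_DD − V_G = 4.99 − 1.85 = 3.14 V, so V_ov = 3.14 − 1.5 = 1.64 V.
k_p = μ_pC_ox · (W/L) = 5.4 mA/V².
Assume saturation: I_D = ½ k_p V_ov² = 0.5 × 5.4 × 1.64² = 7.26 mA, giving V_SD = V_DD − I_D R_D = 4.99 − 7.26 × 0.244 = 3.22 V.
V_SD = 3.22 V ≥ V_ov = 1.64 V, confirming saturation.

I_D = 7.26 mA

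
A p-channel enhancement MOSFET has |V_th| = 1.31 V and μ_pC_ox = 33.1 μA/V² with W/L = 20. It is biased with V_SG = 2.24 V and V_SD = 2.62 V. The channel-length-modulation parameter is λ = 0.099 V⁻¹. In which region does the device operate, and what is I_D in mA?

k_p = μ_pC_ox · (W/L) = 0.662 mA/V².
V_ov = V_SG − |V_th| = 2.24 − 1.31 = 0.93 V.
Since V_SD = 2.62 V ≥ V_ov = 0.93 V, the device is in saturation.
I_D = ½ k_p V_ov² (1 + λ V_SD) = 0.5 × 0.662 × 0.93² × (1 + 0.099 × 2.62) = 0.361 mA.

Saturation; I_D = 0.361 mA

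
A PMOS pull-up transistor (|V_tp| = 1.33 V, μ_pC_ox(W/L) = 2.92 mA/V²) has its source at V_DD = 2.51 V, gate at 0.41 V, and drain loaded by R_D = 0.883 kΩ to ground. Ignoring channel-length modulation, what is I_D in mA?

I_D = 0.866 mA

V_SG = V_DD − V_G = 2.51 − 0.41 = 2.1 V, so V_ov = 2.1 − 1.33 = 0.77 V.
Assume saturation: I_D = ½ k_p V_ov² = 0.5 × 2.92 × 0.77² = 0.866 mA, giving V_SD = V_DD − I_D R_D = 2.51 − 0.866 × 0.883 = 1.75 V.
V_SD = 1.75 V ≥ V_ov = 0.77 V, confirming saturation.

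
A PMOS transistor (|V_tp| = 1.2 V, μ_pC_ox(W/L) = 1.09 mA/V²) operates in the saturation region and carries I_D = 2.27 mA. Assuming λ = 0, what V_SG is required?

V_SG = 3.24 V

In saturation I_D = ½ k_p (V_SG − |V_tp|)², so V_SG − |V_tp| = √(2 I_D / k_p) = √(2 × 2.27 / 1.09) = 2.04 V.
V_SG = 1.2 + 2.04 = 3.24 V.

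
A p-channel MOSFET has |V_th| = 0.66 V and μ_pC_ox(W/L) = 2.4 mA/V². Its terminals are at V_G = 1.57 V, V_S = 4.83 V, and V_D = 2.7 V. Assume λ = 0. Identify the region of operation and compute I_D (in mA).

V_SG = V_S − V_G = 4.83 − 1.57 = 3.26 V; V_SD = V_S − V_D = 4.83 − 2.7 = 2.13 V.
V_ov = V_SG − |V_th| = 3.26 − 0.66 = 2.6 V.
Since V_SD = 2.13 V < V_ov = 2.6 V, the device is in the triode region.
I_D = k_p [V_ov · V_SD − ½ V_SD²] = 2.4 × [2.6 × 2.13 − 0.5 × 2.13²] = 7.85 mA.

Triode; I_D = 7.85 mA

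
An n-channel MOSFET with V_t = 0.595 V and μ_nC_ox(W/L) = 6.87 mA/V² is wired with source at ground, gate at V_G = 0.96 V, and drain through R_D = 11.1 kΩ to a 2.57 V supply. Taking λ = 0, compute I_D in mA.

V_GS = V_G = 0.96 V, so V_ov = 0.96 − 0.595 = 0.365 V.
Assume saturation: I_D = ½ k_n V_ov² = 0.5 × 6.87 × 0.365² = 0.458 mA, giving V_DS = V_DD − I_D R_D = 2.57 − 0.458 × 11.1 = -2.51 V.
But -2.51 V < V_ov = 0.365 V, so the device is actually in triode.
In triode I_D = k_n[V_ov V_DS − ½ V_DS²] and I_D = (V_DD − V_DS)/R_D. Equating: 38.1 V_DS² − 28.83 V_DS + 2.57 = 0, giving V_DS = 0.103 V (the root below V_ov).
I_D = (2.57 − 0.103) / 11.1 = 0.222 mA.

I_D = 0.222 mA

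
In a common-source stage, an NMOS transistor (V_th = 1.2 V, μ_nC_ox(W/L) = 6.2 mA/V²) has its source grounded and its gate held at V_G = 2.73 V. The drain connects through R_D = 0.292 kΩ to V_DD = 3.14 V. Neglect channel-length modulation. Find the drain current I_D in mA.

I_D = 6.81 mA

V_GS = V_G = 2.73 V, so V_ov = 2.73 − 1.2 = 1.53 V.
Assume saturation: I_D = ½ k_n V_ov² = 0.5 × 6.2 × 1.53² = 7.26 mA, giving V_DS = V_DD − I_D R_D = 3.14 − 7.26 × 0.292 = 1.02 V.
But 1.02 V < V_ov = 1.53 V, so the device is actually in triode.
In triode I_D = k_n[V_ov V_DS − ½ V_DS²] and I_D = (V_DD − V_DS)/R_D. Equating: 0.905 V_DS² − 3.77 V_DS + 3.14 = 0, giving V_DS = 1.15 V (the root below V_ov).
I_D = (3.14 − 1.15) / 0.292 = 6.81 mA.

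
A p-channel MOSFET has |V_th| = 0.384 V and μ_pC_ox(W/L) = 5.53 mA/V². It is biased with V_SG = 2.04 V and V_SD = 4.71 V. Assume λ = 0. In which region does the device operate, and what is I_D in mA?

Saturation; I_D = 7.58 mA

V_ov = V_SG − |V_th| = 2.04 − 0.384 = 1.66 V.
Since V_SD = 4.71 V ≥ V_ov = 1.66 V, the device is in saturation.
I_D = ½ k_p V_ov² = 0.5 × 5.53 × 1.66² = 7.58 mA.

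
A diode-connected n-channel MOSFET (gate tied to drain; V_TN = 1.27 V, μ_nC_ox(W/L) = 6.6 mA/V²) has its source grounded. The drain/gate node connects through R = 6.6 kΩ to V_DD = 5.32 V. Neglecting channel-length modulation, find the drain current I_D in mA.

I_D = 0.552 mA

With gate tied to drain, V_GS = V_DS ≥ V_GS − V_TN, so the device is in saturation.
KCL at the drain: ½ k_n (V_GS − V_TN)² = (V_DD − V_GS)/R.
Let x = V_GS − 1.27. Then 21.8 x² + x − 4.05 = 0, giving x = 0.409 V (positive root), so V_GS = 1.68 V.
I_D = (V_DD − V_GS)/R = (5.32 − 1.68) / 6.6 = 0.552 mA.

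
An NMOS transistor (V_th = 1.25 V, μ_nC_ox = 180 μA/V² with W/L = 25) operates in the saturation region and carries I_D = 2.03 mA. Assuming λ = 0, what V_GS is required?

V_GS = 2.20 V

k_n = μ_nC_ox · (W/L) = 4.5 mA/V².
In saturation I_D = ½ k_n (V_GS − V_th)², so V_GS − V_th = √(2 I_D / k_n) = √(2 × 2.03 / 4.5) = 0.95 V.
V_GS = 1.25 + 0.95 = 2.2 V.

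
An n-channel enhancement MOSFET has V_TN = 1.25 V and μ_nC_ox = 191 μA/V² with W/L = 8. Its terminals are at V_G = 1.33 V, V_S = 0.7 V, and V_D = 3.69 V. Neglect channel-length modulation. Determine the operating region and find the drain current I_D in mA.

V_GS = V_G − V_S = 1.33 − 0.7 = 0.63 V; V_DS = V_D − V_S = 3.69 − 0.7 = 2.99 V.
V_GS = 0.63 V < V_TN = 1.25 V, so the transistor is in cutoff.

Cutoff; I_D = 0 mA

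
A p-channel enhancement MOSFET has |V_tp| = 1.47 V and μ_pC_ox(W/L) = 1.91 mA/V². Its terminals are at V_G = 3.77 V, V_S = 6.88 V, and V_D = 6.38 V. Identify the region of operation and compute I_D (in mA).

Triode; I_D = 1.33 mA

V_SG = V_S − V_G = 6.88 − 3.77 = 3.11 V; V_SD = V_S − V_D = 6.88 − 6.38 = 0.5 V.
V_ov = V_SG − |V_tp| = 3.11 − 1.47 = 1.64 V.
Since V_SD = 0.5 V < V_ov = 1.64 V, the device is in the triode region.
I_D = k_p [V_ov · V_SD − ½ V_SD²] = 1.91 × [1.64 × 0.5 − 0.5 × 0.5²] = 1.33 mA.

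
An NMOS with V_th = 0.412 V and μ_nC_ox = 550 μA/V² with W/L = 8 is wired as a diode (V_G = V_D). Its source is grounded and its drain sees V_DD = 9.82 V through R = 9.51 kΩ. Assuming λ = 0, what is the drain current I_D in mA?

I_D = 0.921 mA

With gate tied to drain, V_GS = V_DS ≥ V_GS − V_th, so the device is in saturation.
k_n = μ_nC_ox · (W/L) = 4.4 mA/V².
KCL at the drain: ½ k_n (V_GS − V_th)² = (V_DD − V_GS)/R.
Let x = V_GS − 0.412. Then 20.9 x² + x − 9.408 = 0, giving x = 0.647 V (positive root), so V_GS = 1.06 V.
I_D = (V_DD − V_GS)/R = (9.82 − 1.06) / 9.51 = 0.921 mA.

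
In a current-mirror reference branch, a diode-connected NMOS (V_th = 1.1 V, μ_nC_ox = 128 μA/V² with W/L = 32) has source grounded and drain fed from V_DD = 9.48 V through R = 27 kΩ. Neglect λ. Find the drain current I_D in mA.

I_D = 0.296 mA

With gate tied to drain, V_GS = V_DS ≥ V_GS − V_th, so the device is in saturation.
k_n = μ_nC_ox · (W/L) = 4.096 mA/V².
KCL at the drain: ½ k_n (V_GS − V_th)² = (V_DD − V_GS)/R.
Let x = V_GS − 1.1. Then 55.3 x² + x − 8.38 = 0, giving x = 0.38 V (positive root), so V_GS = 1.48 V.
I_D = (V_DD − V_GS)/R = (9.48 − 1.48) / 27 = 0.296 mA.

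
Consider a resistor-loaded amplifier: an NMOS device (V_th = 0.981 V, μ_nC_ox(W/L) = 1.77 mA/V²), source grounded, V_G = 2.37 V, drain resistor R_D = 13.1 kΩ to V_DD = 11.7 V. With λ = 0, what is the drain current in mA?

V_GS = V_G = 2.37 V, so V_ov = 2.37 − 0.981 = 1.39 V.
Assume saturation: I_D = ½ k_n V_ov² = 0.5 × 1.77 × 1.39² = 1.71 mA, giving V_DS = V_DD − I_D R_D = 11.7 − 1.71 × 13.1 = -10.7 V.
But -10.7 V < V_ov = 1.39 V, so the device is actually in triode.
In triode I_D = k_n[V_ov V_DS − ½ V_DS²] and I_D = (V_DD − V_DS)/R_D. Equating: 11.6 V_DS² − 33.21 V_DS + 11.7 = 0, giving V_DS = 0.411 V (the root below V_ov).
I_D = (11.7 − 0.411) / 13.1 = 0.862 mA.

I_D = 0.862 mA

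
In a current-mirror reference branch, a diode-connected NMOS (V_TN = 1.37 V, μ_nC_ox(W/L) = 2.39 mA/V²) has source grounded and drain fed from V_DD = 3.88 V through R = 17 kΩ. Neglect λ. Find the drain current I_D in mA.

I_D = 0.128 mA

With gate tied to drain, V_GS = V_DS ≥ V_GS − V_TN, so the device is in saturation.
KCL at the drain: ½ k_n (V_GS − V_TN)² = (V_DD − V_GS)/R.
Let x = V_GS − 1.37. Then 20.3 x² + x − 2.51 = 0, giving x = 0.328 V (positive root), so V_GS = 1.7 V.
I_D = (V_DD − V_GS)/R = (3.88 − 1.7) / 17 = 0.128 mA.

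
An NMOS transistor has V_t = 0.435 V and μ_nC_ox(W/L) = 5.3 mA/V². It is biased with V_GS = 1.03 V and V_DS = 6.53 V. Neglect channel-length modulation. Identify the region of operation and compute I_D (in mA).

Saturation; I_D = 0.938 mA

V_ov = V_GS − V_t = 1.03 − 0.435 = 0.595 V.
Since V_DS = 6.53 V ≥ V_ov = 0.595 V, the device is in saturation.
I_D = ½ k_n V_ov² = 0.5 × 5.3 × 0.595² = 0.938 mA.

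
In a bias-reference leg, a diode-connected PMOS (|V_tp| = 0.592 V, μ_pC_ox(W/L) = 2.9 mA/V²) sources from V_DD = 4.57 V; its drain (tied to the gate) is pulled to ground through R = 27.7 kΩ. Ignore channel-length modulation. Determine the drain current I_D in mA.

With gate tied to drain, V_SG = V_SD ≥ V_SG − |V_tp|, so the device is in saturation.
KCL at the drain: ½ k_p (V_SG − |V_tp|)² = (V_DD − V_SG)/R.
Let x = V_SG − 0.592. Then 40.2 x² + x − 3.978 = 0, giving x = 0.303 V (positive root), so V_SG = 0.895 V.
I_D = (V_DD − V_SG)/R = (4.57 − 0.895) / 27.7 = 0.133 mA.

I_D = 0.133 mA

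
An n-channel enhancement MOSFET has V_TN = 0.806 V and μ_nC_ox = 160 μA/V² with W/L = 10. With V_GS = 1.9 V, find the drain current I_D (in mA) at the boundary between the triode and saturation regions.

At the boundary V_DS = V_ov = V_GS − V_TN = 1.9 − 0.806 = 1.09 V.
k_n = μ_nC_ox · (W/L) = 1.6 mA/V².
I_D = ½ k_n V_ov² = 0.5 × 1.6 × 1.09² = 0.957 mA.

I_D = 0.957 mA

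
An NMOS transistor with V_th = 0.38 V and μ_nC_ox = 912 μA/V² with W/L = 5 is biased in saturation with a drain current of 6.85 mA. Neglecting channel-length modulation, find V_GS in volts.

V_GS = 2.11 V

k_n = μ_nC_ox · (W/L) = 4.56 mA/V².
In saturation I_D = ½ k_n (V_GS − V_th)², so V_GS − V_th = √(2 I_D / k_n) = √(2 × 6.85 / 4.56) = 1.73 V.
V_GS = 0.38 + 1.73 = 2.11 V.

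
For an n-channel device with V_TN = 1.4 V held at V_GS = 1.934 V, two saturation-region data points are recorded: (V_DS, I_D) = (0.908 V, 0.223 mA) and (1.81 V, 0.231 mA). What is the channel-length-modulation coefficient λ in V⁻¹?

λ = 0.0413 V⁻¹

With V_GS fixed, I_D ∝ (1 + λ V_DS) in saturation, so I_D2/I_D1 = (1 + λ V_DS2)/(1 + λ V_DS1).
0.231/0.223 = 1.036 = (1 + 1.81 λ)/(1 + 0.908 λ).
Solving: λ (I_D1 V_DS2 − I_D2 V_DS1) = I_D2 − I_D1, so λ = (0.231 − 0.223) / (0.223 × 1.81 − 0.231 × 0.908) = 0.008 / 0.194 = 0.0413 V⁻¹.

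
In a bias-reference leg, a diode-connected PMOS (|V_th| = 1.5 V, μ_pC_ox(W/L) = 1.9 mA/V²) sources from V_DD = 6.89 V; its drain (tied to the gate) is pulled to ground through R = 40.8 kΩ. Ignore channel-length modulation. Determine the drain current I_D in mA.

I_D = 0.123 mA

With gate tied to drain, V_SG = V_SD ≥ V_SG − |V_th|, so the device is in saturation.
KCL at the drain: ½ k_p (V_SG − |V_th|)² = (V_DD − V_SG)/R.
Let x = V_SG − 1.5. Then 38.8 x² + x − 5.39 = 0, giving x = 0.36 V (positive root), so V_SG = 1.86 V.
I_D = (V_DD − V_SG)/R = (6.89 − 1.86) / 40.8 = 0.123 mA.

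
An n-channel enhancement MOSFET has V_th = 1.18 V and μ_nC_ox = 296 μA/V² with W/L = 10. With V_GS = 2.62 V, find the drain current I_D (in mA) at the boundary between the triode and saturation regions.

I_D = 3.07 mA

At the boundary V_DS = V_ov = V_GS − V_th = 2.62 − 1.18 = 1.44 V.
k_n = μ_nC_ox · (W/L) = 2.96 mA/V².
I_D = ½ k_n V_ov² = 0.5 × 2.96 × 1.44² = 3.07 mA.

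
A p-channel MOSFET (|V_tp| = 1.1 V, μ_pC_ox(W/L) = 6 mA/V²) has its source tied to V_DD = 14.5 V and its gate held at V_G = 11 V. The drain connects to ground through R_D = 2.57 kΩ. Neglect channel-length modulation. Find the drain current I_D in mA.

I_D = 5.48 mA

V_SG = V_DD − V_G = 14.5 − 11 = 3.5 V, so V_ov = 3.5 − 1.1 = 2.4 V.
Assume saturation: I_D = ½ k_p V_ov² = 0.5 × 6 × 2.4² = 17.3 mA, giving V_SD = V_DD − I_D R_D = 14.5 − 17.3 × 2.57 = -29.9 V.
But -29.9 V < V_ov = 2.4 V, so the device is actually in triode.
In triode I_D = k_p[V_ov V_SD − ½ V_SD²] and I_D = (V_DD − V_SD)/R_D. Equating: 7.71 V_SD² − 38.01 V_SD + 14.5 = 0, giving V_SD = 0.417 V (the root below V_ov).
I_D = (14.5 − 0.417) / 2.57 = 5.48 mA.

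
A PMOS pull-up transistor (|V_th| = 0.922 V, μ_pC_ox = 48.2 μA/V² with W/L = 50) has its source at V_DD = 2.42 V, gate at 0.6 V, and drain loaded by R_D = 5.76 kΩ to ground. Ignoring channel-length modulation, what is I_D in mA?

I_D = 0.385 mA

V_SG = V_DD − V_G = 2.42 − 0.6 = 1.82 V, so V_ov = 1.82 − 0.922 = 0.898 V.
k_p = μ_pC_ox · (W/L) = 2.41 mA/V².
Assume saturation: I_D = ½ k_p V_ov² = 0.5 × 2.41 × 0.898² = 0.972 mA, giving V_SD = V_DD − I_D R_D = 2.42 − 0.972 × 5.76 = -3.18 V.
But -3.18 V < V_ov = 0.898 V, so the device is actually in triode.
In triode I_D = k_p[V_ov V_SD − ½ V_SD²] and I_D = (V_DD − V_SD)/R_D. Equating: 6.94 V_SD² − 13.47 V_SD + 2.42 = 0, giving V_SD = 0.2 V (the root below V_ov).
I_D = (2.42 − 0.2) / 5.76 = 0.385 mA.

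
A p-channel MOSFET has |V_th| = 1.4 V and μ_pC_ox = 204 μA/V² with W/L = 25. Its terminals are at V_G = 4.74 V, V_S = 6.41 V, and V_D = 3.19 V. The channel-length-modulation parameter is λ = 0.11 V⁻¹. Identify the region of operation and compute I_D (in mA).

Saturation; I_D = 0.252 mA

V_SG = V_S − V_G = 6.41 − 4.74 = 1.67 V; V_SD = V_S − V_D = 6.41 − 3.19 = 3.22 V.
k_p = μ_pC_ox · (W/L) = 5.1 mA/V².
V_ov = V_SG − |V_th| = 1.67 − 1.4 = 0.27 V.
Since V_SD = 3.22 V ≥ V_ov = 0.27 V, the device is in saturation.
I_D = ½ k_p V_ov² (1 + λ V_SD) = 0.5 × 5.1 × 0.27² × (1 + 0.11 × 3.22) = 0.252 mA.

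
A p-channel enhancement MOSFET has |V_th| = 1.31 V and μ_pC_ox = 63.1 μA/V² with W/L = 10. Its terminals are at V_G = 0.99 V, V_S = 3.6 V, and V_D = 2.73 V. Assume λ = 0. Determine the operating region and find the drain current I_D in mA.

V_SG = V_S − V_G = 3.6 − 0.99 = 2.61 V; V_SD = V_S − V_D = 3.6 − 2.73 = 0.87 V.
k_p = μ_pC_ox · (W/L) = 0.631 mA/V².
V_ov = V_SG − |V_th| = 2.61 − 1.31 = 1.3 V.
Since V_SD = 0.87 V < V_ov = 1.3 V, the device is in the triode region.
I_D = k_p [V_ov · V_SD − ½ V_SD²] = 0.631 × [1.3 × 0.87 − 0.5 × 0.87²] = 0.475 mA.

Triode; I_D = 0.475 mA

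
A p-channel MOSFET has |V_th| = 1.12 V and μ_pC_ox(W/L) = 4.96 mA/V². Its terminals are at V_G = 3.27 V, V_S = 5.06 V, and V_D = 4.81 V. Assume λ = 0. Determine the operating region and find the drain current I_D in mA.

V_SG = V_S − V_G = 5.06 − 3.27 = 1.79 V; V_SD = V_S − V_D = 5.06 − 4.81 = 0.25 V.
V_ov = V_SG − |V_th| = 1.79 − 1.12 = 0.67 V.
Since V_SD = 0.25 V < V_ov = 0.67 V, the device is in the triode region.
I_D = k_p [V_ov · V_SD − ½ V_SD²] = 4.96 × [0.67 × 0.25 − 0.5 × 0.25²] = 0.676 mA.

Triode; I_D = 0.676 mA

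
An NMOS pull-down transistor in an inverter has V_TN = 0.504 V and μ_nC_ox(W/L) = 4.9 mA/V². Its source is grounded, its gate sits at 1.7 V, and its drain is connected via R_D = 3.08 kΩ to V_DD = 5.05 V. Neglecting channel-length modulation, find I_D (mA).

I_D = 1.54 mA

V_GS = V_G = 1.7 V, so V_ov = 1.7 − 0.504 = 1.2 V.
Assume saturation: I_D = ½ k_n V_ov² = 0.5 × 4.9 × 1.2² = 3.5 mA, giving V_DS = V_DD − I_D R_D = 5.05 − 3.5 × 3.08 = -5.74 V.
But -5.74 V < V_ov = 1.2 V, so the device is actually in triode.
In triode I_D = k_n[V_ov V_DS − ½ V_DS²] and I_D = (V_DD − V_DS)/R_D. Equating: 7.55 V_DS² − 19.05 V_DS + 5.05 = 0, giving V_DS = 0.301 V (the root below V_ov).
I_D = (5.05 − 0.301) / 3.08 = 1.54 mA.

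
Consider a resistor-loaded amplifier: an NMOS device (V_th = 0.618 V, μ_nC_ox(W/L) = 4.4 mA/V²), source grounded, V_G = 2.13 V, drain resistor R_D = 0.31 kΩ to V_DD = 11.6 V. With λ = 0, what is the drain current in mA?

V_GS = V_G = 2.13 V, so V_ov = 2.13 − 0.618 = 1.51 V.
Assume saturation: I_D = ½ k_n V_ov² = 0.5 × 4.4 × 1.51² = 5.03 mA, giving V_DS = V_DD − I_D R_D = 11.6 − 5.03 × 0.31 = 10 V.
V_DS = 10 V ≥ V_ov = 1.51 V, confirming saturation.

I_D = 5.03 mA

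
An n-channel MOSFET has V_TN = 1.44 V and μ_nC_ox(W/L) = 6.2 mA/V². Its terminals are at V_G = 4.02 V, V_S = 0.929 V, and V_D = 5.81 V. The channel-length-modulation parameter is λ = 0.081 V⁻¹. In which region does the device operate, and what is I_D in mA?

Saturation; I_D = 11.8 mA

V_GS = V_G − V_S = 4.02 − 0.929 = 3.09 V; V_DS = V_D − V_S = 5.81 − 0.929 = 4.88 V.
V_ov = V_GS − V_TN = 3.09 − 1.44 = 1.65 V.
Since V_DS = 4.88 V ≥ V_ov = 1.65 V, the device is in saturation.
I_D = ½ k_n V_ov² (1 + λ V_DS) = 0.5 × 6.2 × 1.65² × (1 + 0.081 × 4.88) = 11.8 mA.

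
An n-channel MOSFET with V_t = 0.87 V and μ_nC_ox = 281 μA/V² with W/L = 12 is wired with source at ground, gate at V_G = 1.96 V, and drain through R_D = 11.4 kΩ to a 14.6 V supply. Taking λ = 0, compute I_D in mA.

I_D = 1.24 mA

V_GS = V_G = 1.96 V, so V_ov = 1.96 − 0.87 = 1.09 V.
k_n = μ_nC_ox · (W/L) = 3.372 mA/V².
Assume saturation: I_D = ½ k_n V_ov² = 0.5 × 3.372 × 1.09² = 2 mA, giving V_DS = V_DD − I_D R_D = 14.6 − 2 × 11.4 = -8.24 V.
But -8.24 V < V_ov = 1.09 V, so the device is actually in triode.
In triode I_D = k_n[V_ov V_DS − ½ V_DS²] and I_D = (V_DD − V_DS)/R_D. Equating: 19.2 V_DS² − 42.9 V_DS + 14.6 = 0, giving V_DS = 0.419 V (the root below V_ov).
I_D = (14.6 − 0.419) / 11.4 = 1.24 mA.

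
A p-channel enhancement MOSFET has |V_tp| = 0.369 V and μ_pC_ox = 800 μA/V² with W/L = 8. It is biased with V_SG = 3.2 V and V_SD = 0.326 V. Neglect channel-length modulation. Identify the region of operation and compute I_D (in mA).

Triode; I_D = 5.57 mA

k_p = μ_pC_ox · (W/L) = 6.4 mA/V².
V_ov = V_SG − |V_tp| = 3.2 − 0.369 = 2.83 V.
Since V_SD = 0.326 V < V_ov = 2.83 V, the device is in the triode region.
I_D = k_p [V_ov · V_SD − ½ V_SD²] = 6.4 × [2.83 × 0.326 − 0.5 × 0.326²] = 5.57 mA.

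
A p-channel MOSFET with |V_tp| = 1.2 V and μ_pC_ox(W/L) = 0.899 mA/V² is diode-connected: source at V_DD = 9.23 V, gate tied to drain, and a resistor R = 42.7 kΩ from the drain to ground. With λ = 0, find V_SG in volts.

With gate tied to drain, V_SG = V_SD ≥ V_SG − |V_tp|, so the device is in saturation.
KCL at the drain: ½ k_p (V_SG − |V_tp|)² = (V_DD − V_SG)/R.
Let x = V_SG − 1.2. Then 19.2 x² + x − 8.03 = 0, giving x = 0.621 V (positive root), so V_SG = 1.82 V.
I_D = (V_DD − V_SG)/R = (9.23 − 1.82) / 42.7 = 0.174 mA.

V_SG = 1.82 V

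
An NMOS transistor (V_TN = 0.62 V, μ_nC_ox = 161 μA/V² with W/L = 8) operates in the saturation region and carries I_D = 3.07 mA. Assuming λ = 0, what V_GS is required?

k_n = μ_nC_ox · (W/L) = 1.288 mA/V².
In saturation I_D = ½ k_n (V_GS − V_TN)², so V_GS − V_TN = √(2 I_D / k_n) = √(2 × 3.07 / 1.288) = 2.18 V.
V_GS = 0.62 + 2.18 = 2.8 V.

V_GS = 2.80 V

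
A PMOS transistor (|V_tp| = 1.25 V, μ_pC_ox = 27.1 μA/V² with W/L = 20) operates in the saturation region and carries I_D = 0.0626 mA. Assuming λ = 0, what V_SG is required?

k_p = μ_pC_ox · (W/L) = 0.542 mA/V².
In saturation I_D = ½ k_p (V_SG − |V_tp|)², so V_SG − |V_tp| = √(2 I_D / k_p) = √(2 × 0.0626 / 0.542) = 0.481 V.
V_SG = 1.25 + 0.481 = 1.73 V.

V_SG = 1.73 V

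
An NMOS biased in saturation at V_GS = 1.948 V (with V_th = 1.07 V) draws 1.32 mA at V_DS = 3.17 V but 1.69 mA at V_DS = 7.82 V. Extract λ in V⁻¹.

λ = 0.0745 V⁻¹

With V_GS fixed, I_D ∝ (1 + λ V_DS) in saturation, so I_D2/I_D1 = (1 + λ V_DS2)/(1 + λ V_DS1).
1.69/1.32 = 1.28 = (1 + 7.82 λ)/(1 + 3.17 λ).
Solving: λ (I_D1 V_DS2 − I_D2 V_DS1) = I_D2 − I_D1, so λ = (1.69 − 1.32) / (1.32 × 7.82 − 1.69 × 3.17) = 0.37 / 4.97 = 0.0745 V⁻¹.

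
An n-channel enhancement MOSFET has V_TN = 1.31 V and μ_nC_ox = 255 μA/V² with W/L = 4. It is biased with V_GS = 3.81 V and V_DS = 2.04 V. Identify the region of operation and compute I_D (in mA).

k_n = μ_nC_ox · (W/L) = 1.02 mA/V².
V_ov = V_GS − V_TN = 3.81 − 1.31 = 2.5 V.
Since V_DS = 2.04 V < V_ov = 2.5 V, the device is in the triode region.
I_D = k_n [V_ov · V_DS − ½ V_DS²] = 1.02 × [2.5 × 2.04 − 0.5 × 2.04²] = 3.08 mA.

Triode; I_D = 3.08 mA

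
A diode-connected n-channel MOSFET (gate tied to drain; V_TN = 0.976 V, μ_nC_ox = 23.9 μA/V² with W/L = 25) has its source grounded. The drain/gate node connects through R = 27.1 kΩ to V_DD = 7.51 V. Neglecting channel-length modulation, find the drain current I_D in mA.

I_D = 0.210 mA

With gate tied to drain, V_GS = V_DS ≥ V_GS − V_TN, so the device is in saturation.
k_n = μ_nC_ox · (W/L) = 0.5975 mA/V².
KCL at the drain: ½ k_n (V_GS − V_TN)² = (V_DD − V_GS)/R.
Let x = V_GS − 0.976. Then 8.1 x² + x − 6.534 = 0, giving x = 0.839 V (positive root), so V_GS = 1.81 V.
I_D = (V_DD − V_GS)/R = (7.51 − 1.81) / 27.1 = 0.21 mA.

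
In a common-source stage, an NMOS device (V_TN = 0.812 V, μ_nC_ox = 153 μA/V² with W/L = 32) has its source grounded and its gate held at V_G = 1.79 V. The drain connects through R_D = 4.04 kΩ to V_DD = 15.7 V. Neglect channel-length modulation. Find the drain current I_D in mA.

V_GS = V_G = 1.79 V, so V_ov = 1.79 − 0.812 = 0.978 V.
k_n = μ_nC_ox · (W/L) = 4.896 mA/V².
Assume saturation: I_D = ½ k_n V_ov² = 0.5 × 4.896 × 0.978² = 2.34 mA, giving V_DS = V_DD − I_D R_D = 15.7 − 2.34 × 4.04 = 6.24 V.
V_DS = 6.24 V ≥ V_ov = 0.978 V, confirming saturation.

I_D = 2.34 mA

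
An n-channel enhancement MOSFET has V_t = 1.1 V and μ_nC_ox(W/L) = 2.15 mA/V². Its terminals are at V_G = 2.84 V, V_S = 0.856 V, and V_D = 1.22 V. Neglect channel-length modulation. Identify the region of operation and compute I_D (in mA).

V_GS = V_G − V_S = 2.84 − 0.856 = 1.98 V; V_DS = V_D − V_S = 1.22 − 0.856 = 0.364 V.
V_ov = V_GS − V_t = 1.98 − 1.1 = 0.884 V.
Since V_DS = 0.364 V < V_ov = 0.884 V, the device is in the triode region.
I_D = k_n [V_ov · V_DS − ½ V_DS²] = 2.15 × [0.884 × 0.364 − 0.5 × 0.364²] = 0.549 mA.

Triode; I_D = 0.549 mA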